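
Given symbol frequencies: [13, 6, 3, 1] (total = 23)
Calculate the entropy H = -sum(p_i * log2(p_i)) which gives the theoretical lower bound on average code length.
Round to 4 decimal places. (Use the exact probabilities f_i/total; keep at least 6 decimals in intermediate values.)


Per-symbol terms -p_i * log2(p_i) with p_i = f_i/23:
  p = 13/23 = 0.565217: log2(p) = -0.823122, -p*log2(p) = 0.465243
  p = 6/23 = 0.260870: log2(p) = -1.938599, -p*log2(p) = 0.505722
  p = 3/23 = 0.130435: log2(p) = -2.938599, -p*log2(p) = 0.383296
  p = 1/23 = 0.043478: log2(p) = -4.523562, -p*log2(p) = 0.196677
H = 0.465243 + 0.505722 + 0.383296 + 0.196677 = 1.550938

H = 1.5509 bits/symbol


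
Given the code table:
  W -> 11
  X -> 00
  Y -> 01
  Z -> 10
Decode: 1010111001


Decoding:
10 -> Z
10 -> Z
11 -> W
10 -> Z
01 -> Y


Result: ZZWZY


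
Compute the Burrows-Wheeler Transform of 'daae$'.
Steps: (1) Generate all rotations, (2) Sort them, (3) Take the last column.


Rotations (sorted):
  0: $daae -> last char: e
  1: aae$d -> last char: d
  2: ae$da -> last char: a
  3: daae$ -> last char: $
  4: e$daa -> last char: a


BWT = eda$a


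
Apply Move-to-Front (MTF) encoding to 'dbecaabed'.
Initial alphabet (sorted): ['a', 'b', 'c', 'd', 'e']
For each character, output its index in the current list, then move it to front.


MTF encoding:
'd': index 3 in ['a', 'b', 'c', 'd', 'e'] -> ['d', 'a', 'b', 'c', 'e']
'b': index 2 in ['d', 'a', 'b', 'c', 'e'] -> ['b', 'd', 'a', 'c', 'e']
'e': index 4 in ['b', 'd', 'a', 'c', 'e'] -> ['e', 'b', 'd', 'a', 'c']
'c': index 4 in ['e', 'b', 'd', 'a', 'c'] -> ['c', 'e', 'b', 'd', 'a']
'a': index 4 in ['c', 'e', 'b', 'd', 'a'] -> ['a', 'c', 'e', 'b', 'd']
'a': index 0 in ['a', 'c', 'e', 'b', 'd'] -> ['a', 'c', 'e', 'b', 'd']
'b': index 3 in ['a', 'c', 'e', 'b', 'd'] -> ['b', 'a', 'c', 'e', 'd']
'e': index 3 in ['b', 'a', 'c', 'e', 'd'] -> ['e', 'b', 'a', 'c', 'd']
'd': index 4 in ['e', 'b', 'a', 'c', 'd'] -> ['d', 'e', 'b', 'a', 'c']


Output: [3, 2, 4, 4, 4, 0, 3, 3, 4]


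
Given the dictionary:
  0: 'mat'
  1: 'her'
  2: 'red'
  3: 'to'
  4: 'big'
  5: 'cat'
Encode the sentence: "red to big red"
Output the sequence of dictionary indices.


Look up each word in the dictionary:
  'red' -> 2
  'to' -> 3
  'big' -> 4
  'red' -> 2

Encoded: [2, 3, 4, 2]


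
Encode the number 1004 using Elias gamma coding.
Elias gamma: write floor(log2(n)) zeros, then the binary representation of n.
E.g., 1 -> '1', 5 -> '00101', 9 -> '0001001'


num_bits = floor(log2(1004)) + 1 = 10
leading_zeros = num_bits - 1 = 9
binary(1004) = 1111101100

Elias gamma(1004) = '000000000' + '1111101100' = 0000000001111101100 (19 bits)


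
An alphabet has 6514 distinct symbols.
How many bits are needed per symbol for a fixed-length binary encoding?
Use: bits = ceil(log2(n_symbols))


log2(6514) = 12.6693
Bracket: 2^12 = 4096 < 6514 <= 2^13 = 8192
So ceil(log2(6514)) = 13

bits = ceil(log2(6514)) = ceil(12.6693) = 13 bits


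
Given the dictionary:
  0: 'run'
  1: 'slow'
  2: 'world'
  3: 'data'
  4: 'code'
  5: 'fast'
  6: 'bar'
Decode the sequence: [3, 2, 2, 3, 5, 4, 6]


Look up each index in the dictionary:
  3 -> 'data'
  2 -> 'world'
  2 -> 'world'
  3 -> 'data'
  5 -> 'fast'
  4 -> 'code'
  6 -> 'bar'

Decoded: "data world world data fast code bar"


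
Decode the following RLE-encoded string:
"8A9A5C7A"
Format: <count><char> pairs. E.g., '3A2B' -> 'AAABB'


Expanding each <count><char> pair:
  8A -> 'AAAAAAAA'
  9A -> 'AAAAAAAAA'
  5C -> 'CCCCC'
  7A -> 'AAAAAAA'

Decoded = AAAAAAAAAAAAAAAAACCCCCAAAAAAA


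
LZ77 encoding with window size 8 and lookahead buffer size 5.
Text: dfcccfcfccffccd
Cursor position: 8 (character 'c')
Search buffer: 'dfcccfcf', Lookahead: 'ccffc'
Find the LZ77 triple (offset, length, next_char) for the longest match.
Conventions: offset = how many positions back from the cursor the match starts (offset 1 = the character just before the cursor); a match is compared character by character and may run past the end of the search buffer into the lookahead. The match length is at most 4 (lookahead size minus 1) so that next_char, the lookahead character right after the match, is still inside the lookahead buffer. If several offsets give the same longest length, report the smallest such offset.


Try each offset into the search buffer:
  offset=1 (pos 7, char 'f'): match length 0
  offset=2 (pos 6, char 'c'): match length 1
  offset=3 (pos 5, char 'f'): match length 0
  offset=4 (pos 4, char 'c'): match length 1
  offset=5 (pos 3, char 'c'): match length 3
  offset=6 (pos 2, char 'c'): match length 2
  offset=7 (pos 1, char 'f'): match length 0
  offset=8 (pos 0, char 'd'): match length 0
Longest match has length 3 at offset 5.
next_char = character at position 8 + 3 = 11 -> 'f'

Best match: offset=5, length=3 (matching 'ccf' starting at position 3)
LZ77 triple: (5, 3, 'f')


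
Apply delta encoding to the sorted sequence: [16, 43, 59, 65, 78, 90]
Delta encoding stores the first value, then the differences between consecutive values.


First value: 16
Deltas:
  43 - 16 = 27
  59 - 43 = 16
  65 - 59 = 6
  78 - 65 = 13
  90 - 78 = 12


Delta encoded: [16, 27, 16, 6, 13, 12]


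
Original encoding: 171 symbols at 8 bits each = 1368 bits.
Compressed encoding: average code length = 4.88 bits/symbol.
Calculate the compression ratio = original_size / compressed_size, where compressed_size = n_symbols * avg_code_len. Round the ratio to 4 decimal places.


original_size = n_symbols * orig_bits = 171 * 8 = 1368 bits
compressed_size = n_symbols * avg_code_len = 171 * 4.88 = 834.48 bits
ratio = original_size / compressed_size = 1368 / 834.48 = 1.6393

Compression ratio = 1.6393


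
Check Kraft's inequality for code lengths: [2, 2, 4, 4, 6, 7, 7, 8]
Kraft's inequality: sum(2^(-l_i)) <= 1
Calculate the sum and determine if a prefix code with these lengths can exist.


Sum = 2^(-2) + 2^(-2) + 2^(-4) + 2^(-4) + 2^(-6) + 2^(-7) + 2^(-7) + 2^(-8)
    = 0.25 + 0.25 + 0.0625 + 0.0625 + 0.015625 + 0.0078125 + 0.0078125 + 0.00390625
    = 169/256 = 0.66015625
Since 0.66015625 <= 1, Kraft's inequality IS satisfied.
A prefix code with these lengths CAN exist.

Kraft sum = 0.66015625. Satisfied.


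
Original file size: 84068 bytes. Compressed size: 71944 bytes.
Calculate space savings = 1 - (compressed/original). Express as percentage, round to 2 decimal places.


ratio = compressed/original = 71944/84068 = 0.855783
savings = 1 - ratio = 1 - 0.855783 = 0.144217
as a percentage: 0.144217 * 100 = 14.42%

Space savings = 1 - 71944/84068 = 14.42%


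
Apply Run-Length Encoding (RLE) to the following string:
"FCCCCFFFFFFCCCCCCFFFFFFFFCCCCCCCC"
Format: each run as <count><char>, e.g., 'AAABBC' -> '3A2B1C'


Scanning runs left to right:
  i=0: run of 'F' x 1 -> '1F'
  i=1: run of 'C' x 4 -> '4C'
  i=5: run of 'F' x 6 -> '6F'
  i=11: run of 'C' x 6 -> '6C'
  i=17: run of 'F' x 8 -> '8F'
  i=25: run of 'C' x 8 -> '8C'

RLE = 1F4C6F6C8F8C


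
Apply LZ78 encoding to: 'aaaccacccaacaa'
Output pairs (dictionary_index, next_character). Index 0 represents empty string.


LZ78 encoding steps:
Dictionary: {0: ''}
Step 1: w='' (idx 0), next='a' -> output (0, 'a'), add 'a' as idx 1
Step 2: w='a' (idx 1), next='a' -> output (1, 'a'), add 'aa' as idx 2
Step 3: w='' (idx 0), next='c' -> output (0, 'c'), add 'c' as idx 3
Step 4: w='c' (idx 3), next='a' -> output (3, 'a'), add 'ca' as idx 4
Step 5: w='c' (idx 3), next='c' -> output (3, 'c'), add 'cc' as idx 5
Step 6: w='ca' (idx 4), next='a' -> output (4, 'a'), add 'caa' as idx 6
Step 7: w='caa' (idx 6), end of input -> output (6, '')


Encoded: [(0, 'a'), (1, 'a'), (0, 'c'), (3, 'a'), (3, 'c'), (4, 'a'), (6, '')]


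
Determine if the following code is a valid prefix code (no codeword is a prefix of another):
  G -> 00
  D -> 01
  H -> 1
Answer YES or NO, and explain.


Checking each pair (does one codeword prefix another?):
  G='00' vs D='01': no prefix
  G='00' vs H='1': no prefix
  D='01' vs G='00': no prefix
  D='01' vs H='1': no prefix
  H='1' vs G='00': no prefix
  H='1' vs D='01': no prefix
No violation found over all pairs.

YES -- this is a valid prefix code. No codeword is a prefix of any other codeword.


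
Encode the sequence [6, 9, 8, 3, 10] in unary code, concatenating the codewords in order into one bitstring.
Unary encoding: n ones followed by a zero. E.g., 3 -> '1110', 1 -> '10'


Encode each number as n ones followed by a terminating 0:
  6 -> 1111110 (7 bits)
  9 -> 1111111110 (10 bits)
  8 -> 111111110 (9 bits)
  3 -> 1110 (4 bits)
  10 -> 11111111110 (11 bits)
Total length = 7 + 10 + 9 + 4 + 11 = 41 bits.

Unary([6, 9, 8, 3, 10]) = 11111101111111110111111110111011111111110 (41 bits)


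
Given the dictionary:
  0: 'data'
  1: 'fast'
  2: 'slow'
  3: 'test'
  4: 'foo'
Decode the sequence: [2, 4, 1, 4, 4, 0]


Look up each index in the dictionary:
  2 -> 'slow'
  4 -> 'foo'
  1 -> 'fast'
  4 -> 'foo'
  4 -> 'foo'
  0 -> 'data'

Decoded: "slow foo fast foo foo data"


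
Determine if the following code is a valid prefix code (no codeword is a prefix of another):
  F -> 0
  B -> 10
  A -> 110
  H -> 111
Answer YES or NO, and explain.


Checking each pair (does one codeword prefix another?):
  F='0' vs B='10': no prefix
  F='0' vs A='110': no prefix
  F='0' vs H='111': no prefix
  B='10' vs F='0': no prefix
  B='10' vs A='110': no prefix
  B='10' vs H='111': no prefix
  A='110' vs F='0': no prefix
  A='110' vs B='10': no prefix
  A='110' vs H='111': no prefix
  H='111' vs F='0': no prefix
  H='111' vs B='10': no prefix
  H='111' vs A='110': no prefix
No violation found over all pairs.

YES -- this is a valid prefix code. No codeword is a prefix of any other codeword.


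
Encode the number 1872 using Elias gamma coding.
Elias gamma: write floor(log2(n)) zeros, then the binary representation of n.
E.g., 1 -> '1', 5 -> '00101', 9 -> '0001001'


num_bits = floor(log2(1872)) + 1 = 11
leading_zeros = num_bits - 1 = 10
binary(1872) = 11101010000

Elias gamma(1872) = '0000000000' + '11101010000' = 000000000011101010000 (21 bits)


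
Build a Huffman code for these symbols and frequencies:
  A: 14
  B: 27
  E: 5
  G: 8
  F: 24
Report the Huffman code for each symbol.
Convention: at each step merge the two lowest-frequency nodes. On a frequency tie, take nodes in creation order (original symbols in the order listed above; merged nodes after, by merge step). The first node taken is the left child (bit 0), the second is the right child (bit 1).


Huffman tree construction:
Step 1: Merge E(5) + G(8) = 13
Step 2: Merge (E+G)(13) + A(14) = 27
Step 3: Merge F(24) + B(27) = 51
Step 4: Merge ((E+G)+A)(27) + (F+B)(51) = 78
Read each symbol's code off the tree from the root (left child = 0, right child = 1).

Codes:
  A: 01 (length 2)
  B: 11 (length 2)
  E: 000 (length 3)
  G: 001 (length 3)
  F: 10 (length 2)
Average code length: 169/78 = 2.1667 bits/symbol


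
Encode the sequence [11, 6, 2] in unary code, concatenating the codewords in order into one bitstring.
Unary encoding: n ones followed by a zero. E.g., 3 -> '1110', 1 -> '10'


Encode each number as n ones followed by a terminating 0:
  11 -> 111111111110 (12 bits)
  6 -> 1111110 (7 bits)
  2 -> 110 (3 bits)
Total length = 12 + 7 + 3 = 22 bits.

Unary([11, 6, 2]) = 1111111111101111110110 (22 bits)


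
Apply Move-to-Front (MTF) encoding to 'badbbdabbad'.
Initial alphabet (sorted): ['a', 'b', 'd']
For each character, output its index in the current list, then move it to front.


MTF encoding:
'b': index 1 in ['a', 'b', 'd'] -> ['b', 'a', 'd']
'a': index 1 in ['b', 'a', 'd'] -> ['a', 'b', 'd']
'd': index 2 in ['a', 'b', 'd'] -> ['d', 'a', 'b']
'b': index 2 in ['d', 'a', 'b'] -> ['b', 'd', 'a']
'b': index 0 in ['b', 'd', 'a'] -> ['b', 'd', 'a']
'd': index 1 in ['b', 'd', 'a'] -> ['d', 'b', 'a']
'a': index 2 in ['d', 'b', 'a'] -> ['a', 'd', 'b']
'b': index 2 in ['a', 'd', 'b'] -> ['b', 'a', 'd']
'b': index 0 in ['b', 'a', 'd'] -> ['b', 'a', 'd']
'a': index 1 in ['b', 'a', 'd'] -> ['a', 'b', 'd']
'd': index 2 in ['a', 'b', 'd'] -> ['d', 'a', 'b']


Output: [1, 1, 2, 2, 0, 1, 2, 2, 0, 1, 2]


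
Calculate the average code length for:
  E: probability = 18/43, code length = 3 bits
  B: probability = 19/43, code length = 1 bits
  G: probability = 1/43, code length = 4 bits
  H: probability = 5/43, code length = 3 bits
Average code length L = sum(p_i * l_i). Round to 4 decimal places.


Weighted contributions p_i * l_i:
  E: (18/43) * 3 = 54/43
  B: (19/43) * 1 = 19/43
  G: (1/43) * 4 = 4/43
  H: (5/43) * 3 = 15/43
Sum = (54 + 19 + 4 + 15)/43 = 92/43

L = 92/43 = 2.1395 bits/symbol


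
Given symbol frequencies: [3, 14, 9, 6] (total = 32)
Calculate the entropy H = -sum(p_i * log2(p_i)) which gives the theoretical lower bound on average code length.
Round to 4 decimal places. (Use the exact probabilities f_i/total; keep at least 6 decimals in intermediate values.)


Per-symbol terms -p_i * log2(p_i) with p_i = f_i/32:
  p = 3/32 = 0.093750: log2(p) = -3.415037, -p*log2(p) = 0.320160
  p = 14/32 = 0.437500: log2(p) = -1.192645, -p*log2(p) = 0.521782
  p = 9/32 = 0.281250: log2(p) = -1.830075, -p*log2(p) = 0.514709
  p = 6/32 = 0.187500: log2(p) = -2.415037, -p*log2(p) = 0.452820
H = 0.320160 + 0.521782 + 0.514709 + 0.452820 = 1.809471

H = 1.8095 bits/symbol


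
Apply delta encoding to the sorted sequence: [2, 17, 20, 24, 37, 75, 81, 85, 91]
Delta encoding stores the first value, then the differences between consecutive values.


First value: 2
Deltas:
  17 - 2 = 15
  20 - 17 = 3
  24 - 20 = 4
  37 - 24 = 13
  75 - 37 = 38
  81 - 75 = 6
  85 - 81 = 4
  91 - 85 = 6


Delta encoded: [2, 15, 3, 4, 13, 38, 6, 4, 6]


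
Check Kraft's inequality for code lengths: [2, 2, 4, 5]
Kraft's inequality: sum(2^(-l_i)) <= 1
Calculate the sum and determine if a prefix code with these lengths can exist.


Sum = 2^(-2) + 2^(-2) + 2^(-4) + 2^(-5)
    = 0.25 + 0.25 + 0.0625 + 0.03125
    = 19/32 = 0.59375
Since 0.59375 <= 1, Kraft's inequality IS satisfied.
A prefix code with these lengths CAN exist.

Kraft sum = 0.59375. Satisfied.


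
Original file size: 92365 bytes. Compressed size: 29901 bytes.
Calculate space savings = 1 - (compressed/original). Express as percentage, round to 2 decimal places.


ratio = compressed/original = 29901/92365 = 0.323727
savings = 1 - ratio = 1 - 0.323727 = 0.676273
as a percentage: 0.676273 * 100 = 67.63%

Space savings = 1 - 29901/92365 = 67.63%


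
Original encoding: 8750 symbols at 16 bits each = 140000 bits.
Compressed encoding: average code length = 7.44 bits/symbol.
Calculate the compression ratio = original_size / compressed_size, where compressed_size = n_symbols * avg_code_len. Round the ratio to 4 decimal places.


original_size = n_symbols * orig_bits = 8750 * 16 = 140000 bits
compressed_size = n_symbols * avg_code_len = 8750 * 7.44 = 65100.0 bits
ratio = original_size / compressed_size = 140000 / 65100.0 = 2.1505

Compression ratio = 2.1505


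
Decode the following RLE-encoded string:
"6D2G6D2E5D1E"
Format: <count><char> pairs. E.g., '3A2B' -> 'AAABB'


Expanding each <count><char> pair:
  6D -> 'DDDDDD'
  2G -> 'GG'
  6D -> 'DDDDDD'
  2E -> 'EE'
  5D -> 'DDDDD'
  1E -> 'E'

Decoded = DDDDDDGGDDDDDDEEDDDDDE


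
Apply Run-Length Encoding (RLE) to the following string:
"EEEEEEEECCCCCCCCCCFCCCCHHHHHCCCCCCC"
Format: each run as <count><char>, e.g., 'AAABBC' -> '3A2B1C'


Scanning runs left to right:
  i=0: run of 'E' x 8 -> '8E'
  i=8: run of 'C' x 10 -> '10C'
  i=18: run of 'F' x 1 -> '1F'
  i=19: run of 'C' x 4 -> '4C'
  i=23: run of 'H' x 5 -> '5H'
  i=28: run of 'C' x 7 -> '7C'

RLE = 8E10C1F4C5H7C


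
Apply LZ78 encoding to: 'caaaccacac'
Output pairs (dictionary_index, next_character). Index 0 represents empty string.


LZ78 encoding steps:
Dictionary: {0: ''}
Step 1: w='' (idx 0), next='c' -> output (0, 'c'), add 'c' as idx 1
Step 2: w='' (idx 0), next='a' -> output (0, 'a'), add 'a' as idx 2
Step 3: w='a' (idx 2), next='a' -> output (2, 'a'), add 'aa' as idx 3
Step 4: w='c' (idx 1), next='c' -> output (1, 'c'), add 'cc' as idx 4
Step 5: w='a' (idx 2), next='c' -> output (2, 'c'), add 'ac' as idx 5
Step 6: w='ac' (idx 5), end of input -> output (5, '')


Encoded: [(0, 'c'), (0, 'a'), (2, 'a'), (1, 'c'), (2, 'c'), (5, '')]


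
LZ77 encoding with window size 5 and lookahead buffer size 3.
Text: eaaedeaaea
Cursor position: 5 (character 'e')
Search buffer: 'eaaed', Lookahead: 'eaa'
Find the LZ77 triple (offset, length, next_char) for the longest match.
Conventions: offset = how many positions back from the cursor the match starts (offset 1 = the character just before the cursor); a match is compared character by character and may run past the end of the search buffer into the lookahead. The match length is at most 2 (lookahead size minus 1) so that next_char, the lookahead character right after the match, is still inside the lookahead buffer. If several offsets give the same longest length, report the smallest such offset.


Try each offset into the search buffer:
  offset=1 (pos 4, char 'd'): match length 0
  offset=2 (pos 3, char 'e'): match length 1
  offset=3 (pos 2, char 'a'): match length 0
  offset=4 (pos 1, char 'a'): match length 0
  offset=5 (pos 0, char 'e'): match length 2
Longest match has length 2 at offset 5.
next_char = character at position 5 + 2 = 7 -> 'a'

Best match: offset=5, length=2 (matching 'ea' starting at position 0)
LZ77 triple: (5, 2, 'a')


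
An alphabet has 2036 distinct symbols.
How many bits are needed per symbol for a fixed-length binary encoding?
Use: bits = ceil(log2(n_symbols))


log2(2036) = 10.9915
Bracket: 2^10 = 1024 < 2036 <= 2^11 = 2048
So ceil(log2(2036)) = 11

bits = ceil(log2(2036)) = ceil(10.9915) = 11 bits


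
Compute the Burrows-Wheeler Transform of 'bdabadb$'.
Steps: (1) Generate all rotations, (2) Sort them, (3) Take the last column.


Rotations (sorted):
  0: $bdabadb -> last char: b
  1: abadb$bd -> last char: d
  2: adb$bdab -> last char: b
  3: b$bdabad -> last char: d
  4: badb$bda -> last char: a
  5: bdabadb$ -> last char: $
  6: dabadb$b -> last char: b
  7: db$bdaba -> last char: a


BWT = bdbda$ba


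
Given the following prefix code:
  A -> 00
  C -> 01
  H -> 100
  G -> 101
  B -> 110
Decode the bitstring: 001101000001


Decoding step by step:
Bits 00 -> A
Bits 110 -> B
Bits 100 -> H
Bits 00 -> A
Bits 01 -> C


Decoded message: ABHAC


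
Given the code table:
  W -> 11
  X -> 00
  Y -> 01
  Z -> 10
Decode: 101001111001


Decoding:
10 -> Z
10 -> Z
01 -> Y
11 -> W
10 -> Z
01 -> Y


Result: ZZYWZY


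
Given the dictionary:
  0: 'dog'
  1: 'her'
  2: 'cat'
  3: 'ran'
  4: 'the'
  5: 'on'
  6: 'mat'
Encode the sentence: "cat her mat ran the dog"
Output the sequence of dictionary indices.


Look up each word in the dictionary:
  'cat' -> 2
  'her' -> 1
  'mat' -> 6
  'ran' -> 3
  'the' -> 4
  'dog' -> 0

Encoded: [2, 1, 6, 3, 4, 0]


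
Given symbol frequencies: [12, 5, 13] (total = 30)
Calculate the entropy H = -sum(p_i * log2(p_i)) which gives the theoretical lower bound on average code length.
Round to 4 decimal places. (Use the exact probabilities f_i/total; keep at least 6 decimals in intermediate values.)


Per-symbol terms -p_i * log2(p_i) with p_i = f_i/30:
  p = 12/30 = 0.400000: log2(p) = -1.321928, -p*log2(p) = 0.528771
  p = 5/30 = 0.166667: log2(p) = -2.584963, -p*log2(p) = 0.430827
  p = 13/30 = 0.433333: log2(p) = -1.206451, -p*log2(p) = 0.522795
H = 0.528771 + 0.430827 + 0.522795 = 1.482393

H = 1.4824 bits/symbol


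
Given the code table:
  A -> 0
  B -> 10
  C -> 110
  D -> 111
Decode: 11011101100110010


Decoding:
110 -> C
111 -> D
0 -> A
110 -> C
0 -> A
110 -> C
0 -> A
10 -> B


Result: CDACACAB


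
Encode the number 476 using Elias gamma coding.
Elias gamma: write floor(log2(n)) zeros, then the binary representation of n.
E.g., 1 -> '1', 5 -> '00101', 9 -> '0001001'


num_bits = floor(log2(476)) + 1 = 9
leading_zeros = num_bits - 1 = 8
binary(476) = 111011100

Elias gamma(476) = '00000000' + '111011100' = 00000000111011100 (17 bits)


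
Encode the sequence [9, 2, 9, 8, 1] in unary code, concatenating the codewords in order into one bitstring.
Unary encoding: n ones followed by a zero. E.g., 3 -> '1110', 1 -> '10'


Encode each number as n ones followed by a terminating 0:
  9 -> 1111111110 (10 bits)
  2 -> 110 (3 bits)
  9 -> 1111111110 (10 bits)
  8 -> 111111110 (9 bits)
  1 -> 10 (2 bits)
Total length = 10 + 3 + 10 + 9 + 2 = 34 bits.

Unary([9, 2, 9, 8, 1]) = 1111111110110111111111011111111010 (34 bits)


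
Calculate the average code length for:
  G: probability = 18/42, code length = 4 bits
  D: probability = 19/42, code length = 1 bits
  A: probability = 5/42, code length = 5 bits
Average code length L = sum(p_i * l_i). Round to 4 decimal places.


Weighted contributions p_i * l_i:
  G: (18/42) * 4 = 72/42
  D: (19/42) * 1 = 19/42
  A: (5/42) * 5 = 25/42
Sum = (72 + 19 + 25)/42 = 116/42

L = 116/42 = 2.7619 bits/symbol


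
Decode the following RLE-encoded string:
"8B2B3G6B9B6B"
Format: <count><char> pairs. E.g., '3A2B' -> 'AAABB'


Expanding each <count><char> pair:
  8B -> 'BBBBBBBB'
  2B -> 'BB'
  3G -> 'GGG'
  6B -> 'BBBBBB'
  9B -> 'BBBBBBBBB'
  6B -> 'BBBBBB'

Decoded = BBBBBBBBBBGGGBBBBBBBBBBBBBBBBBBBBB


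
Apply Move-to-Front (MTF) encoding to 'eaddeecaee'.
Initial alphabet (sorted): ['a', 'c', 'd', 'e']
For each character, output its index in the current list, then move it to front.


MTF encoding:
'e': index 3 in ['a', 'c', 'd', 'e'] -> ['e', 'a', 'c', 'd']
'a': index 1 in ['e', 'a', 'c', 'd'] -> ['a', 'e', 'c', 'd']
'd': index 3 in ['a', 'e', 'c', 'd'] -> ['d', 'a', 'e', 'c']
'd': index 0 in ['d', 'a', 'e', 'c'] -> ['d', 'a', 'e', 'c']
'e': index 2 in ['d', 'a', 'e', 'c'] -> ['e', 'd', 'a', 'c']
'e': index 0 in ['e', 'd', 'a', 'c'] -> ['e', 'd', 'a', 'c']
'c': index 3 in ['e', 'd', 'a', 'c'] -> ['c', 'e', 'd', 'a']
'a': index 3 in ['c', 'e', 'd', 'a'] -> ['a', 'c', 'e', 'd']
'e': index 2 in ['a', 'c', 'e', 'd'] -> ['e', 'a', 'c', 'd']
'e': index 0 in ['e', 'a', 'c', 'd'] -> ['e', 'a', 'c', 'd']


Output: [3, 1, 3, 0, 2, 0, 3, 3, 2, 0]


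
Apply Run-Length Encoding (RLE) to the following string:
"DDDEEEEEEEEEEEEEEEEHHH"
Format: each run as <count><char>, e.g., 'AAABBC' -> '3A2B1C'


Scanning runs left to right:
  i=0: run of 'D' x 3 -> '3D'
  i=3: run of 'E' x 16 -> '16E'
  i=19: run of 'H' x 3 -> '3H'

RLE = 3D16E3H


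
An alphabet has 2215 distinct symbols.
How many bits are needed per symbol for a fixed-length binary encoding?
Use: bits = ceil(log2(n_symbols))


log2(2215) = 11.1131
Bracket: 2^11 = 2048 < 2215 <= 2^12 = 4096
So ceil(log2(2215)) = 12

bits = ceil(log2(2215)) = ceil(11.1131) = 12 bits


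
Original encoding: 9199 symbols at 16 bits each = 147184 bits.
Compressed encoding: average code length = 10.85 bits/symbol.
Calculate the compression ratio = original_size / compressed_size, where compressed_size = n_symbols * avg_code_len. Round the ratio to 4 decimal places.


original_size = n_symbols * orig_bits = 9199 * 16 = 147184 bits
compressed_size = n_symbols * avg_code_len = 9199 * 10.85 = 99809.15 bits
ratio = original_size / compressed_size = 147184 / 99809.15 = 1.4747

Compression ratio = 1.4747


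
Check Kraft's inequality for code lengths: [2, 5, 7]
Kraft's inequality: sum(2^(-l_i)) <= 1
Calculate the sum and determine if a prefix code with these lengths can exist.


Sum = 2^(-2) + 2^(-5) + 2^(-7)
    = 0.25 + 0.03125 + 0.0078125
    = 37/128 = 0.2890625
Since 0.2890625 <= 1, Kraft's inequality IS satisfied.
A prefix code with these lengths CAN exist.

Kraft sum = 0.2890625. Satisfied.


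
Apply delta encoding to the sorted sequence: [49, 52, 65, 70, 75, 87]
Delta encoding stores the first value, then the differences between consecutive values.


First value: 49
Deltas:
  52 - 49 = 3
  65 - 52 = 13
  70 - 65 = 5
  75 - 70 = 5
  87 - 75 = 12


Delta encoded: [49, 3, 13, 5, 5, 12]


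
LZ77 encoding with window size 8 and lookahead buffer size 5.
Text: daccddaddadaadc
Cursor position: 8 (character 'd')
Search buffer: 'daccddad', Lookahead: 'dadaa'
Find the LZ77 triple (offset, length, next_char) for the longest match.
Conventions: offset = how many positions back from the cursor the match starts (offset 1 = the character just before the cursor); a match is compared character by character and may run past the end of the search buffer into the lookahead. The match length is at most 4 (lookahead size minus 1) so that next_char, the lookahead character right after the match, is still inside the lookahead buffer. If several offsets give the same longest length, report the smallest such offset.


Try each offset into the search buffer:
  offset=1 (pos 7, char 'd'): match length 1
  offset=2 (pos 6, char 'a'): match length 0
  offset=3 (pos 5, char 'd'): match length 3
  offset=4 (pos 4, char 'd'): match length 1
  offset=5 (pos 3, char 'c'): match length 0
  offset=6 (pos 2, char 'c'): match length 0
  offset=7 (pos 1, char 'a'): match length 0
  offset=8 (pos 0, char 'd'): match length 2
Longest match has length 3 at offset 3.
next_char = character at position 8 + 3 = 11 -> 'a'

Best match: offset=3, length=3 (matching 'dad' starting at position 5)
LZ77 triple: (3, 3, 'a')


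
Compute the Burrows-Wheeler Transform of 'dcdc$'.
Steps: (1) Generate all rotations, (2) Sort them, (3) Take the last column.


Rotations (sorted):
  0: $dcdc -> last char: c
  1: c$dcd -> last char: d
  2: cdc$d -> last char: d
  3: dc$dc -> last char: c
  4: dcdc$ -> last char: $


BWT = cddc$


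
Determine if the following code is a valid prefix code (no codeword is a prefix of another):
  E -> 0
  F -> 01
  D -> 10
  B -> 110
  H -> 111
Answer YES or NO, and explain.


Checking each pair (does one codeword prefix another?):
  E='0' vs F='01': prefix -- VIOLATION

NO -- this is NOT a valid prefix code. E (0) is a prefix of F (01).


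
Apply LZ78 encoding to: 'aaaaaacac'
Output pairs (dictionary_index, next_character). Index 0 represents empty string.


LZ78 encoding steps:
Dictionary: {0: ''}
Step 1: w='' (idx 0), next='a' -> output (0, 'a'), add 'a' as idx 1
Step 2: w='a' (idx 1), next='a' -> output (1, 'a'), add 'aa' as idx 2
Step 3: w='aa' (idx 2), next='a' -> output (2, 'a'), add 'aaa' as idx 3
Step 4: w='' (idx 0), next='c' -> output (0, 'c'), add 'c' as idx 4
Step 5: w='a' (idx 1), next='c' -> output (1, 'c'), add 'ac' as idx 5


Encoded: [(0, 'a'), (1, 'a'), (2, 'a'), (0, 'c'), (1, 'c')]


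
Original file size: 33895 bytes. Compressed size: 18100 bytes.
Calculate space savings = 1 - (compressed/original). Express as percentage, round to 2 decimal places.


ratio = compressed/original = 18100/33895 = 0.534002
savings = 1 - ratio = 1 - 0.534002 = 0.465998
as a percentage: 0.465998 * 100 = 46.6%

Space savings = 1 - 18100/33895 = 46.6%


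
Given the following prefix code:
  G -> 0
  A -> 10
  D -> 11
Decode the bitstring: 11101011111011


Decoding step by step:
Bits 11 -> D
Bits 10 -> A
Bits 10 -> A
Bits 11 -> D
Bits 11 -> D
Bits 10 -> A
Bits 11 -> D


Decoded message: DAADDAD


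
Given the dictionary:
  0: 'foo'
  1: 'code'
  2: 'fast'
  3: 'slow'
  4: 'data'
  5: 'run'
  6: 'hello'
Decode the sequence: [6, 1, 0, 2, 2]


Look up each index in the dictionary:
  6 -> 'hello'
  1 -> 'code'
  0 -> 'foo'
  2 -> 'fast'
  2 -> 'fast'

Decoded: "hello code foo fast fast"


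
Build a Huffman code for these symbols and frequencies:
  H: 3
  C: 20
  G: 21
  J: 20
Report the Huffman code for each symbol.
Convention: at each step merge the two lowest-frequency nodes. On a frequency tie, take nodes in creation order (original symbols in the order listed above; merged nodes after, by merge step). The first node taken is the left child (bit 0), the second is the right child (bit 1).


Huffman tree construction:
Step 1: Merge H(3) + C(20) = 23
Step 2: Merge J(20) + G(21) = 41
Step 3: Merge (H+C)(23) + (J+G)(41) = 64
Read each symbol's code off the tree from the root (left child = 0, right child = 1).

Codes:
  H: 00 (length 2)
  C: 01 (length 2)
  G: 11 (length 2)
  J: 10 (length 2)
Average code length: 128/64 = 2.0000 bits/symbol


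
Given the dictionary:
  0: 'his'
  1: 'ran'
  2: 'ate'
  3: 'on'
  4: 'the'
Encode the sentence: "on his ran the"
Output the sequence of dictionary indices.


Look up each word in the dictionary:
  'on' -> 3
  'his' -> 0
  'ran' -> 1
  'the' -> 4

Encoded: [3, 0, 1, 4]


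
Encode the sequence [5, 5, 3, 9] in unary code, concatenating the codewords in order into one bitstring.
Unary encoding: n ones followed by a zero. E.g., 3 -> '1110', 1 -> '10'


Encode each number as n ones followed by a terminating 0:
  5 -> 111110 (6 bits)
  5 -> 111110 (6 bits)
  3 -> 1110 (4 bits)
  9 -> 1111111110 (10 bits)
Total length = 6 + 6 + 4 + 10 = 26 bits.

Unary([5, 5, 3, 9]) = 11111011111011101111111110 (26 bits)


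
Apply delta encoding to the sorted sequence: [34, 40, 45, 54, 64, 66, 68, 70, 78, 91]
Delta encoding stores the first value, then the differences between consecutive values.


First value: 34
Deltas:
  40 - 34 = 6
  45 - 40 = 5
  54 - 45 = 9
  64 - 54 = 10
  66 - 64 = 2
  68 - 66 = 2
  70 - 68 = 2
  78 - 70 = 8
  91 - 78 = 13


Delta encoded: [34, 6, 5, 9, 10, 2, 2, 2, 8, 13]


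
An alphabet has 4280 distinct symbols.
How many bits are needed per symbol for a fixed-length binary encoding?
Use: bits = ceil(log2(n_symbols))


log2(4280) = 12.0634
Bracket: 2^12 = 4096 < 4280 <= 2^13 = 8192
So ceil(log2(4280)) = 13

bits = ceil(log2(4280)) = ceil(12.0634) = 13 bits


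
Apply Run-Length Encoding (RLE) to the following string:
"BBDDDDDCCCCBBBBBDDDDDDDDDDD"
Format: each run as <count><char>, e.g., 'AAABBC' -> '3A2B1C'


Scanning runs left to right:
  i=0: run of 'B' x 2 -> '2B'
  i=2: run of 'D' x 5 -> '5D'
  i=7: run of 'C' x 4 -> '4C'
  i=11: run of 'B' x 5 -> '5B'
  i=16: run of 'D' x 11 -> '11D'

RLE = 2B5D4C5B11D


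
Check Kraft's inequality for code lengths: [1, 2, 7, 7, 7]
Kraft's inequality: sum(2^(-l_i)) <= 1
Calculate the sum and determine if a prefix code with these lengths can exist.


Sum = 2^(-1) + 2^(-2) + 2^(-7) + 2^(-7) + 2^(-7)
    = 0.5 + 0.25 + 0.0078125 + 0.0078125 + 0.0078125
    = 99/128 = 0.7734375
Since 0.7734375 <= 1, Kraft's inequality IS satisfied.
A prefix code with these lengths CAN exist.

Kraft sum = 0.7734375. Satisfied.


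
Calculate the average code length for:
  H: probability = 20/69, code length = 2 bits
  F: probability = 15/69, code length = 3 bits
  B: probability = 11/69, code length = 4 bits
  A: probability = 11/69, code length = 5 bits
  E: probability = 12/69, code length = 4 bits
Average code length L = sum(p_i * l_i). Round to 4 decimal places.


Weighted contributions p_i * l_i:
  H: (20/69) * 2 = 40/69
  F: (15/69) * 3 = 45/69
  B: (11/69) * 4 = 44/69
  A: (11/69) * 5 = 55/69
  E: (12/69) * 4 = 48/69
Sum = (40 + 45 + 44 + 55 + 48)/69 = 232/69

L = 232/69 = 3.3623 bits/symbol


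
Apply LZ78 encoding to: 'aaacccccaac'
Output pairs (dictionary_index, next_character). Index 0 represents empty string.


LZ78 encoding steps:
Dictionary: {0: ''}
Step 1: w='' (idx 0), next='a' -> output (0, 'a'), add 'a' as idx 1
Step 2: w='a' (idx 1), next='a' -> output (1, 'a'), add 'aa' as idx 2
Step 3: w='' (idx 0), next='c' -> output (0, 'c'), add 'c' as idx 3
Step 4: w='c' (idx 3), next='c' -> output (3, 'c'), add 'cc' as idx 4
Step 5: w='cc' (idx 4), next='a' -> output (4, 'a'), add 'cca' as idx 5
Step 6: w='a' (idx 1), next='c' -> output (1, 'c'), add 'ac' as idx 6


Encoded: [(0, 'a'), (1, 'a'), (0, 'c'), (3, 'c'), (4, 'a'), (1, 'c')]


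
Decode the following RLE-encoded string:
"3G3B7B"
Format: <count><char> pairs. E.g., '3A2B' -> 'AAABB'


Expanding each <count><char> pair:
  3G -> 'GGG'
  3B -> 'BBB'
  7B -> 'BBBBBBB'

Decoded = GGGBBBBBBBBBB


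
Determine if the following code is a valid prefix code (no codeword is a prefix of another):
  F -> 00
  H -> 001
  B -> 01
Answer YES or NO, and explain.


Checking each pair (does one codeword prefix another?):
  F='00' vs H='001': prefix -- VIOLATION

NO -- this is NOT a valid prefix code. F (00) is a prefix of H (001).


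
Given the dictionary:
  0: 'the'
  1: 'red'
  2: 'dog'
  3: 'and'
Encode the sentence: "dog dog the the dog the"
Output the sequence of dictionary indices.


Look up each word in the dictionary:
  'dog' -> 2
  'dog' -> 2
  'the' -> 0
  'the' -> 0
  'dog' -> 2
  'the' -> 0

Encoded: [2, 2, 0, 0, 2, 0]


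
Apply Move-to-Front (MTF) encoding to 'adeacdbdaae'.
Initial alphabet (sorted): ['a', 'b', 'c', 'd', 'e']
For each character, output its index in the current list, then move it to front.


MTF encoding:
'a': index 0 in ['a', 'b', 'c', 'd', 'e'] -> ['a', 'b', 'c', 'd', 'e']
'd': index 3 in ['a', 'b', 'c', 'd', 'e'] -> ['d', 'a', 'b', 'c', 'e']
'e': index 4 in ['d', 'a', 'b', 'c', 'e'] -> ['e', 'd', 'a', 'b', 'c']
'a': index 2 in ['e', 'd', 'a', 'b', 'c'] -> ['a', 'e', 'd', 'b', 'c']
'c': index 4 in ['a', 'e', 'd', 'b', 'c'] -> ['c', 'a', 'e', 'd', 'b']
'd': index 3 in ['c', 'a', 'e', 'd', 'b'] -> ['d', 'c', 'a', 'e', 'b']
'b': index 4 in ['d', 'c', 'a', 'e', 'b'] -> ['b', 'd', 'c', 'a', 'e']
'd': index 1 in ['b', 'd', 'c', 'a', 'e'] -> ['d', 'b', 'c', 'a', 'e']
'a': index 3 in ['d', 'b', 'c', 'a', 'e'] -> ['a', 'd', 'b', 'c', 'e']
'a': index 0 in ['a', 'd', 'b', 'c', 'e'] -> ['a', 'd', 'b', 'c', 'e']
'e': index 4 in ['a', 'd', 'b', 'c', 'e'] -> ['e', 'a', 'd', 'b', 'c']


Output: [0, 3, 4, 2, 4, 3, 4, 1, 3, 0, 4]


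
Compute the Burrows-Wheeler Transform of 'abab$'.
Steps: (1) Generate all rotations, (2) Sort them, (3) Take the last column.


Rotations (sorted):
  0: $abab -> last char: b
  1: ab$ab -> last char: b
  2: abab$ -> last char: $
  3: b$aba -> last char: a
  4: bab$a -> last char: a


BWT = bb$aa


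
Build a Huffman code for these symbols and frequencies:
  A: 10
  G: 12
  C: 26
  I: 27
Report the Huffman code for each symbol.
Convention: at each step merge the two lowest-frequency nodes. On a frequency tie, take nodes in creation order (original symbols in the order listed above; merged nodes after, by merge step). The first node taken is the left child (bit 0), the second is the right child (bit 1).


Huffman tree construction:
Step 1: Merge A(10) + G(12) = 22
Step 2: Merge (A+G)(22) + C(26) = 48
Step 3: Merge I(27) + ((A+G)+C)(48) = 75
Read each symbol's code off the tree from the root (left child = 0, right child = 1).

Codes:
  A: 100 (length 3)
  G: 101 (length 3)
  C: 11 (length 2)
  I: 0 (length 1)
Average code length: 145/75 = 1.9333 bits/symbol


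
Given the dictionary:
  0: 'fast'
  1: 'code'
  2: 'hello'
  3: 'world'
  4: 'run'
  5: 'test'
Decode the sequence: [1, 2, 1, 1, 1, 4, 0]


Look up each index in the dictionary:
  1 -> 'code'
  2 -> 'hello'
  1 -> 'code'
  1 -> 'code'
  1 -> 'code'
  4 -> 'run'
  0 -> 'fast'

Decoded: "code hello code code code run fast"


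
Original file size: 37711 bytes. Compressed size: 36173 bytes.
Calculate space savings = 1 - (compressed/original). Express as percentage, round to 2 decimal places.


ratio = compressed/original = 36173/37711 = 0.959216
savings = 1 - ratio = 1 - 0.959216 = 0.040784
as a percentage: 0.040784 * 100 = 4.08%

Space savings = 1 - 36173/37711 = 4.08%


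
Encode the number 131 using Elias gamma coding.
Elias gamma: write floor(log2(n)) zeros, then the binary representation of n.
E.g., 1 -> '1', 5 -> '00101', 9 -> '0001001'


num_bits = floor(log2(131)) + 1 = 8
leading_zeros = num_bits - 1 = 7
binary(131) = 10000011

Elias gamma(131) = '0000000' + '10000011' = 000000010000011 (15 bits)


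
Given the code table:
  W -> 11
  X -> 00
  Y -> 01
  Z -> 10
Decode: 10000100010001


Decoding:
10 -> Z
00 -> X
01 -> Y
00 -> X
01 -> Y
00 -> X
01 -> Y


Result: ZXYXYXY


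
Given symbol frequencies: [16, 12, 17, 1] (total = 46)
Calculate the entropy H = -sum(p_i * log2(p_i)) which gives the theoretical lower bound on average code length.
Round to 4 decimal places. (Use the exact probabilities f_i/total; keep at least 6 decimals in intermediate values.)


Per-symbol terms -p_i * log2(p_i) with p_i = f_i/46:
  p = 16/46 = 0.347826: log2(p) = -1.523562, -p*log2(p) = 0.529935
  p = 12/46 = 0.260870: log2(p) = -1.938599, -p*log2(p) = 0.505722
  p = 17/46 = 0.369565: log2(p) = -1.436099, -p*log2(p) = 0.530732
  p = 1/46 = 0.021739: log2(p) = -5.523562, -p*log2(p) = 0.120077
H = 0.529935 + 0.505722 + 0.530732 + 0.120077 = 1.686466

H = 1.6865 bits/symbol


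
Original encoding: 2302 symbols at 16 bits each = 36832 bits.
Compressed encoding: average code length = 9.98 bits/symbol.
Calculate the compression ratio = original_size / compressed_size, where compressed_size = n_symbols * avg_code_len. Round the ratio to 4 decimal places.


original_size = n_symbols * orig_bits = 2302 * 16 = 36832 bits
compressed_size = n_symbols * avg_code_len = 2302 * 9.98 = 22973.96 bits
ratio = original_size / compressed_size = 36832 / 22973.96 = 1.6032

Compression ratio = 1.6032


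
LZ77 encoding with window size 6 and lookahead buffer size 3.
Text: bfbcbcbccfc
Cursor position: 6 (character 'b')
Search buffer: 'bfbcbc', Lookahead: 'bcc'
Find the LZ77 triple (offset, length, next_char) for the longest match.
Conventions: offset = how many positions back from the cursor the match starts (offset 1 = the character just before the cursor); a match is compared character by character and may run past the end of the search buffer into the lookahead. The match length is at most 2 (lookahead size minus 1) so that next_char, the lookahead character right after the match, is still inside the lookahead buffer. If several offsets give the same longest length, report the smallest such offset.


Try each offset into the search buffer:
  offset=1 (pos 5, char 'c'): match length 0
  offset=2 (pos 4, char 'b'): match length 2
  offset=3 (pos 3, char 'c'): match length 0
  offset=4 (pos 2, char 'b'): match length 2
  offset=5 (pos 1, char 'f'): match length 0
  offset=6 (pos 0, char 'b'): match length 1
Longest match has length 2, found at offsets 2, 4; take the smallest, offset 2.
next_char = character at position 6 + 2 = 8 -> 'c'

Best match: offset=2, length=2 (matching 'bc' starting at position 4)
LZ77 triple: (2, 2, 'c')


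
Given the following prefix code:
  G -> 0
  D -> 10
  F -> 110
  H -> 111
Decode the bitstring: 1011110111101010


Decoding step by step:
Bits 10 -> D
Bits 111 -> H
Bits 10 -> D
Bits 111 -> H
Bits 10 -> D
Bits 10 -> D
Bits 10 -> D


Decoded message: DHDHDDD


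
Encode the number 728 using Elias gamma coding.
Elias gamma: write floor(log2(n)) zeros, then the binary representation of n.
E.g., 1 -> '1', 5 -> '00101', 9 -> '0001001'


num_bits = floor(log2(728)) + 1 = 10
leading_zeros = num_bits - 1 = 9
binary(728) = 1011011000

Elias gamma(728) = '000000000' + '1011011000' = 0000000001011011000 (19 bits)


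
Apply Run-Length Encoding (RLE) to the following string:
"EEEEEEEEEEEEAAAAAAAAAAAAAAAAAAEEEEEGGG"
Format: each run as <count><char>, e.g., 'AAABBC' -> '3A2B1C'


Scanning runs left to right:
  i=0: run of 'E' x 12 -> '12E'
  i=12: run of 'A' x 18 -> '18A'
  i=30: run of 'E' x 5 -> '5E'
  i=35: run of 'G' x 3 -> '3G'

RLE = 12E18A5E3G


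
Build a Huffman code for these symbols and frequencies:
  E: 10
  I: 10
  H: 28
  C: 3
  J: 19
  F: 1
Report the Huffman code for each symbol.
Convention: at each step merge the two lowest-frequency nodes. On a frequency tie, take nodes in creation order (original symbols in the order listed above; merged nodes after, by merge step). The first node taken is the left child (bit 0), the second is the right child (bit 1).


Huffman tree construction:
Step 1: Merge F(1) + C(3) = 4
Step 2: Merge (F+C)(4) + E(10) = 14
Step 3: Merge I(10) + ((F+C)+E)(14) = 24
Step 4: Merge J(19) + (I+((F+C)+E))(24) = 43
Step 5: Merge H(28) + (J+(I+((F+C)+E)))(43) = 71
Read each symbol's code off the tree from the root (left child = 0, right child = 1).

Codes:
  E: 1111 (length 4)
  I: 110 (length 3)
  H: 0 (length 1)
  C: 11101 (length 5)
  J: 10 (length 2)
  F: 11100 (length 5)
Average code length: 156/71 = 2.1972 bits/symbol
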